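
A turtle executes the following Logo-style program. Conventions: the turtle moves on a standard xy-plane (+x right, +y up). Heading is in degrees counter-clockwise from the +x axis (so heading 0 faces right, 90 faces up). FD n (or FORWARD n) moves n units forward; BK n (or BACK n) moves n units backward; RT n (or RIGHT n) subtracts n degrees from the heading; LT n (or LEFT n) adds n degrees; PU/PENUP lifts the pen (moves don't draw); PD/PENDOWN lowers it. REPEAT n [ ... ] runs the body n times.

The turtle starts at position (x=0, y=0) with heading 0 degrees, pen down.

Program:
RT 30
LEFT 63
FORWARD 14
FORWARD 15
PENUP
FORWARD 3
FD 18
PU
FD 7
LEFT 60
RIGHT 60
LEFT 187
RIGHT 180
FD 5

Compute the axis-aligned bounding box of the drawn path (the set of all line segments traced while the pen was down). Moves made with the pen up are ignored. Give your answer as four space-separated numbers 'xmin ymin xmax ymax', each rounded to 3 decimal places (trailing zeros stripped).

Answer: 0 0 24.321 15.795

Derivation:
Executing turtle program step by step:
Start: pos=(0,0), heading=0, pen down
RT 30: heading 0 -> 330
LT 63: heading 330 -> 33
FD 14: (0,0) -> (11.741,7.625) [heading=33, draw]
FD 15: (11.741,7.625) -> (24.321,15.795) [heading=33, draw]
PU: pen up
FD 3: (24.321,15.795) -> (26.837,17.428) [heading=33, move]
FD 18: (26.837,17.428) -> (41.934,27.232) [heading=33, move]
PU: pen up
FD 7: (41.934,27.232) -> (47.804,31.044) [heading=33, move]
LT 60: heading 33 -> 93
RT 60: heading 93 -> 33
LT 187: heading 33 -> 220
RT 180: heading 220 -> 40
FD 5: (47.804,31.044) -> (51.634,34.258) [heading=40, move]
Final: pos=(51.634,34.258), heading=40, 2 segment(s) drawn

Segment endpoints: x in {0, 11.741, 24.321}, y in {0, 7.625, 15.795}
xmin=0, ymin=0, xmax=24.321, ymax=15.795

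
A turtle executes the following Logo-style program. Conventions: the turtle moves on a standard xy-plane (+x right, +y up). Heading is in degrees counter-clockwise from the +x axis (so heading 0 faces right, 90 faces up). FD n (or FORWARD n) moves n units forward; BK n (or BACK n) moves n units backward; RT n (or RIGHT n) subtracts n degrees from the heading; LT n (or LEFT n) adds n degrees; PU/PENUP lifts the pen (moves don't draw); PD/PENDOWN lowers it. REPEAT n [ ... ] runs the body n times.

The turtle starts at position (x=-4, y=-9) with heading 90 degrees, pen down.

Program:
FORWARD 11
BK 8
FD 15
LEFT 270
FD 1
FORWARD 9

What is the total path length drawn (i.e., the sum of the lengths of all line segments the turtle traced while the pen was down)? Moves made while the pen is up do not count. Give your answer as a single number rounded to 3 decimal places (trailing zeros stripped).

Executing turtle program step by step:
Start: pos=(-4,-9), heading=90, pen down
FD 11: (-4,-9) -> (-4,2) [heading=90, draw]
BK 8: (-4,2) -> (-4,-6) [heading=90, draw]
FD 15: (-4,-6) -> (-4,9) [heading=90, draw]
LT 270: heading 90 -> 0
FD 1: (-4,9) -> (-3,9) [heading=0, draw]
FD 9: (-3,9) -> (6,9) [heading=0, draw]
Final: pos=(6,9), heading=0, 5 segment(s) drawn

Segment lengths:
  seg 1: (-4,-9) -> (-4,2), length = 11
  seg 2: (-4,2) -> (-4,-6), length = 8
  seg 3: (-4,-6) -> (-4,9), length = 15
  seg 4: (-4,9) -> (-3,9), length = 1
  seg 5: (-3,9) -> (6,9), length = 9
Total = 44

Answer: 44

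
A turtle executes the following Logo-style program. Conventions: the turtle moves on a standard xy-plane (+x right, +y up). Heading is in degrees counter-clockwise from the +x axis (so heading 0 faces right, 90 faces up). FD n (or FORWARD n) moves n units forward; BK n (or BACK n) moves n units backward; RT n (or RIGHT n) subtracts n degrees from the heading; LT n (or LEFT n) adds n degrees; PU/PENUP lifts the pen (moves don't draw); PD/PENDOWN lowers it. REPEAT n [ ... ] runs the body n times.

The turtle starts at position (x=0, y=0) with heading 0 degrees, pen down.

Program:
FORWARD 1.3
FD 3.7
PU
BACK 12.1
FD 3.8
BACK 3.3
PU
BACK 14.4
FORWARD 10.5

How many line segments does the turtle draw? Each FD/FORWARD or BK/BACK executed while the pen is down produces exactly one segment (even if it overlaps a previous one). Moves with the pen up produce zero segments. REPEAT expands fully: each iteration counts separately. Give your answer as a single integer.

Executing turtle program step by step:
Start: pos=(0,0), heading=0, pen down
FD 1.3: (0,0) -> (1.3,0) [heading=0, draw]
FD 3.7: (1.3,0) -> (5,0) [heading=0, draw]
PU: pen up
BK 12.1: (5,0) -> (-7.1,0) [heading=0, move]
FD 3.8: (-7.1,0) -> (-3.3,0) [heading=0, move]
BK 3.3: (-3.3,0) -> (-6.6,0) [heading=0, move]
PU: pen up
BK 14.4: (-6.6,0) -> (-21,0) [heading=0, move]
FD 10.5: (-21,0) -> (-10.5,0) [heading=0, move]
Final: pos=(-10.5,0), heading=0, 2 segment(s) drawn
Segments drawn: 2

Answer: 2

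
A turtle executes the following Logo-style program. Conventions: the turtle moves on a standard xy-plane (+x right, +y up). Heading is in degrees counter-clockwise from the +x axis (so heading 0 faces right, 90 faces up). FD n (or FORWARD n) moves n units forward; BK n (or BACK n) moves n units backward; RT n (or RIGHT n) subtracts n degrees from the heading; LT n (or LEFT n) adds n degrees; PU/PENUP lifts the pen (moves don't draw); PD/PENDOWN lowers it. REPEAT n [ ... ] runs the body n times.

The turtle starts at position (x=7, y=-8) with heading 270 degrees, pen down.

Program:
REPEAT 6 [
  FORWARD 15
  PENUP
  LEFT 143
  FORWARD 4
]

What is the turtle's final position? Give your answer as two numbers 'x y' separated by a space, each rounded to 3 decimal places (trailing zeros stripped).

Answer: 8.861 -19.714

Derivation:
Executing turtle program step by step:
Start: pos=(7,-8), heading=270, pen down
REPEAT 6 [
  -- iteration 1/6 --
  FD 15: (7,-8) -> (7,-23) [heading=270, draw]
  PU: pen up
  LT 143: heading 270 -> 53
  FD 4: (7,-23) -> (9.407,-19.805) [heading=53, move]
  -- iteration 2/6 --
  FD 15: (9.407,-19.805) -> (18.434,-7.826) [heading=53, move]
  PU: pen up
  LT 143: heading 53 -> 196
  FD 4: (18.434,-7.826) -> (14.589,-8.928) [heading=196, move]
  -- iteration 3/6 --
  FD 15: (14.589,-8.928) -> (0.171,-13.063) [heading=196, move]
  PU: pen up
  LT 143: heading 196 -> 339
  FD 4: (0.171,-13.063) -> (3.905,-14.497) [heading=339, move]
  -- iteration 4/6 --
  FD 15: (3.905,-14.497) -> (17.909,-19.872) [heading=339, move]
  PU: pen up
  LT 143: heading 339 -> 122
  FD 4: (17.909,-19.872) -> (15.789,-16.48) [heading=122, move]
  -- iteration 5/6 --
  FD 15: (15.789,-16.48) -> (7.84,-3.759) [heading=122, move]
  PU: pen up
  LT 143: heading 122 -> 265
  FD 4: (7.84,-3.759) -> (7.491,-7.744) [heading=265, move]
  -- iteration 6/6 --
  FD 15: (7.491,-7.744) -> (6.184,-22.687) [heading=265, move]
  PU: pen up
  LT 143: heading 265 -> 48
  FD 4: (6.184,-22.687) -> (8.861,-19.714) [heading=48, move]
]
Final: pos=(8.861,-19.714), heading=48, 1 segment(s) drawn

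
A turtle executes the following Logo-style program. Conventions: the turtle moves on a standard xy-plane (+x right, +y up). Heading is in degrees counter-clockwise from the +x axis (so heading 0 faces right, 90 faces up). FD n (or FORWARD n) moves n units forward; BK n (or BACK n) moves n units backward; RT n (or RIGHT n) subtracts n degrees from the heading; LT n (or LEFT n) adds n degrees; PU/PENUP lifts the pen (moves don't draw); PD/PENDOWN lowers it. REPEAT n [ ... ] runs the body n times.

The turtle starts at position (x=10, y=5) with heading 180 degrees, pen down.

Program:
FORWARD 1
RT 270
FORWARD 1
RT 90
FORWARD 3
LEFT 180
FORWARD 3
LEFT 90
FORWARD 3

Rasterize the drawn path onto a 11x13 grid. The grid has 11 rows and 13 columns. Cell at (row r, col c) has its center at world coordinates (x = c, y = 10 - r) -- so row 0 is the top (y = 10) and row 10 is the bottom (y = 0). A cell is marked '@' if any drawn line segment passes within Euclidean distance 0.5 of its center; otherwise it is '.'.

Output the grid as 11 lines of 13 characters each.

Segment 0: (10,5) -> (9,5)
Segment 1: (9,5) -> (9,4)
Segment 2: (9,4) -> (6,4)
Segment 3: (6,4) -> (9,4)
Segment 4: (9,4) -> (9,7)

Answer: .............
.............
.............
.........@...
.........@...
.........@@..
......@@@@...
.............
.............
.............
.............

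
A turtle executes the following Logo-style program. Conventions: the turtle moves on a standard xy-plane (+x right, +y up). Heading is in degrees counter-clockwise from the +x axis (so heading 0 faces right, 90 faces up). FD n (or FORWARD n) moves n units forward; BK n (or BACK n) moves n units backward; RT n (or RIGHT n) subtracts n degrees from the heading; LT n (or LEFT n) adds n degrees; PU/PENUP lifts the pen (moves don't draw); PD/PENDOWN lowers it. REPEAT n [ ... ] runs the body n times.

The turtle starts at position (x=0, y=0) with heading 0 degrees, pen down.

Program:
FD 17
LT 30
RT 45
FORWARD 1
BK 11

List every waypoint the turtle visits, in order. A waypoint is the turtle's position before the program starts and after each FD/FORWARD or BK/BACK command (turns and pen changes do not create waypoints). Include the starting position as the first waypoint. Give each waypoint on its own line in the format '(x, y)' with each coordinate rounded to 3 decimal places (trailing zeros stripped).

Answer: (0, 0)
(17, 0)
(17.966, -0.259)
(7.341, 2.588)

Derivation:
Executing turtle program step by step:
Start: pos=(0,0), heading=0, pen down
FD 17: (0,0) -> (17,0) [heading=0, draw]
LT 30: heading 0 -> 30
RT 45: heading 30 -> 345
FD 1: (17,0) -> (17.966,-0.259) [heading=345, draw]
BK 11: (17.966,-0.259) -> (7.341,2.588) [heading=345, draw]
Final: pos=(7.341,2.588), heading=345, 3 segment(s) drawn
Waypoints (4 total):
(0, 0)
(17, 0)
(17.966, -0.259)
(7.341, 2.588)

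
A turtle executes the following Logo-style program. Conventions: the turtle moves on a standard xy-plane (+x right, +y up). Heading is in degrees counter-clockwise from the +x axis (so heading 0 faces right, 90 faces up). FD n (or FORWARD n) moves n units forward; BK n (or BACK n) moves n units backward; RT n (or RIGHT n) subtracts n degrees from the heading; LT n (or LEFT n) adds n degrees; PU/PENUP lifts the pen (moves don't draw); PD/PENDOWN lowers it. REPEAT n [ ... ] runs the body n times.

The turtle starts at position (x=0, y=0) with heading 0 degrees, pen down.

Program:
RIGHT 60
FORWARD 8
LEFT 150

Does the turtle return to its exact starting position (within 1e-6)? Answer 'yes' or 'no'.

Executing turtle program step by step:
Start: pos=(0,0), heading=0, pen down
RT 60: heading 0 -> 300
FD 8: (0,0) -> (4,-6.928) [heading=300, draw]
LT 150: heading 300 -> 90
Final: pos=(4,-6.928), heading=90, 1 segment(s) drawn

Start position: (0, 0)
Final position: (4, -6.928)
Distance = 8; >= 1e-6 -> NOT closed

Answer: no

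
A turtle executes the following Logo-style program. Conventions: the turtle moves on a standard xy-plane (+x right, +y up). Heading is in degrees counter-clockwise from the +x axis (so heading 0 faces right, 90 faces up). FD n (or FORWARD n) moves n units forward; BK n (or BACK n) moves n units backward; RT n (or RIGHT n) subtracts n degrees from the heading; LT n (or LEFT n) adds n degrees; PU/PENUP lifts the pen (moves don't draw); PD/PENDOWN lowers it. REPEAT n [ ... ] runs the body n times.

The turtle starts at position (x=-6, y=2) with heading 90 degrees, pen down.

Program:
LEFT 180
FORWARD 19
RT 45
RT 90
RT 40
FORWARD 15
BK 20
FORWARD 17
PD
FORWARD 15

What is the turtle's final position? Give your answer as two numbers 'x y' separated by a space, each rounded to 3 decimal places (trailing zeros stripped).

Answer: -8.353 9.897

Derivation:
Executing turtle program step by step:
Start: pos=(-6,2), heading=90, pen down
LT 180: heading 90 -> 270
FD 19: (-6,2) -> (-6,-17) [heading=270, draw]
RT 45: heading 270 -> 225
RT 90: heading 225 -> 135
RT 40: heading 135 -> 95
FD 15: (-6,-17) -> (-7.307,-2.057) [heading=95, draw]
BK 20: (-7.307,-2.057) -> (-5.564,-21.981) [heading=95, draw]
FD 17: (-5.564,-21.981) -> (-7.046,-5.046) [heading=95, draw]
PD: pen down
FD 15: (-7.046,-5.046) -> (-8.353,9.897) [heading=95, draw]
Final: pos=(-8.353,9.897), heading=95, 5 segment(s) drawn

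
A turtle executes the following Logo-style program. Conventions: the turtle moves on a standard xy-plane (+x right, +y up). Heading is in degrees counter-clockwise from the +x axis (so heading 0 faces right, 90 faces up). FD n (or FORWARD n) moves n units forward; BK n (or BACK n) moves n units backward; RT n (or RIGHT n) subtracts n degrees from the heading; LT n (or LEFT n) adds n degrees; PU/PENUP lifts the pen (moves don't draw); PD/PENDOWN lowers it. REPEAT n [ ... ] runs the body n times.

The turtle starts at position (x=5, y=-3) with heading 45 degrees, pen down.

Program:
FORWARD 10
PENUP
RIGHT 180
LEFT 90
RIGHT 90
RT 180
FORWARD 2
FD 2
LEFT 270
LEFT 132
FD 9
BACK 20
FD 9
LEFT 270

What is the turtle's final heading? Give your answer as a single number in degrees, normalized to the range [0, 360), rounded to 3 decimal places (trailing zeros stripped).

Answer: 357

Derivation:
Executing turtle program step by step:
Start: pos=(5,-3), heading=45, pen down
FD 10: (5,-3) -> (12.071,4.071) [heading=45, draw]
PU: pen up
RT 180: heading 45 -> 225
LT 90: heading 225 -> 315
RT 90: heading 315 -> 225
RT 180: heading 225 -> 45
FD 2: (12.071,4.071) -> (13.485,5.485) [heading=45, move]
FD 2: (13.485,5.485) -> (14.899,6.899) [heading=45, move]
LT 270: heading 45 -> 315
LT 132: heading 315 -> 87
FD 9: (14.899,6.899) -> (15.371,15.887) [heading=87, move]
BK 20: (15.371,15.887) -> (14.324,-4.085) [heading=87, move]
FD 9: (14.324,-4.085) -> (14.795,4.902) [heading=87, move]
LT 270: heading 87 -> 357
Final: pos=(14.795,4.902), heading=357, 1 segment(s) drawn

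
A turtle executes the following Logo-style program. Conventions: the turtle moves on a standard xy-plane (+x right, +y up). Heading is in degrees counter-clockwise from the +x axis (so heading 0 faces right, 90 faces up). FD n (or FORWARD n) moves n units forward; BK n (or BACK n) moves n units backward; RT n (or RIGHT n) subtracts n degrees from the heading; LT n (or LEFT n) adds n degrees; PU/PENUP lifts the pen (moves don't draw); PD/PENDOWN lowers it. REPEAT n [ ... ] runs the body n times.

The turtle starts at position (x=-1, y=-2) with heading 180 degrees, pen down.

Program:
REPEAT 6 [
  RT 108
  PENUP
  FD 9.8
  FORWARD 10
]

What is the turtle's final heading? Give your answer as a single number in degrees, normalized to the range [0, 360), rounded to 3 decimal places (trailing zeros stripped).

Answer: 252

Derivation:
Executing turtle program step by step:
Start: pos=(-1,-2), heading=180, pen down
REPEAT 6 [
  -- iteration 1/6 --
  RT 108: heading 180 -> 72
  PU: pen up
  FD 9.8: (-1,-2) -> (2.028,7.32) [heading=72, move]
  FD 10: (2.028,7.32) -> (5.119,16.831) [heading=72, move]
  -- iteration 2/6 --
  RT 108: heading 72 -> 324
  PU: pen up
  FD 9.8: (5.119,16.831) -> (13.047,11.071) [heading=324, move]
  FD 10: (13.047,11.071) -> (21.137,5.193) [heading=324, move]
  -- iteration 3/6 --
  RT 108: heading 324 -> 216
  PU: pen up
  FD 9.8: (21.137,5.193) -> (13.209,-0.568) [heading=216, move]
  FD 10: (13.209,-0.568) -> (5.119,-6.445) [heading=216, move]
  -- iteration 4/6 --
  RT 108: heading 216 -> 108
  PU: pen up
  FD 9.8: (5.119,-6.445) -> (2.09,2.875) [heading=108, move]
  FD 10: (2.09,2.875) -> (-1,12.386) [heading=108, move]
  -- iteration 5/6 --
  RT 108: heading 108 -> 0
  PU: pen up
  FD 9.8: (-1,12.386) -> (8.8,12.386) [heading=0, move]
  FD 10: (8.8,12.386) -> (18.8,12.386) [heading=0, move]
  -- iteration 6/6 --
  RT 108: heading 0 -> 252
  PU: pen up
  FD 9.8: (18.8,12.386) -> (15.772,3.065) [heading=252, move]
  FD 10: (15.772,3.065) -> (12.681,-6.445) [heading=252, move]
]
Final: pos=(12.681,-6.445), heading=252, 0 segment(s) drawn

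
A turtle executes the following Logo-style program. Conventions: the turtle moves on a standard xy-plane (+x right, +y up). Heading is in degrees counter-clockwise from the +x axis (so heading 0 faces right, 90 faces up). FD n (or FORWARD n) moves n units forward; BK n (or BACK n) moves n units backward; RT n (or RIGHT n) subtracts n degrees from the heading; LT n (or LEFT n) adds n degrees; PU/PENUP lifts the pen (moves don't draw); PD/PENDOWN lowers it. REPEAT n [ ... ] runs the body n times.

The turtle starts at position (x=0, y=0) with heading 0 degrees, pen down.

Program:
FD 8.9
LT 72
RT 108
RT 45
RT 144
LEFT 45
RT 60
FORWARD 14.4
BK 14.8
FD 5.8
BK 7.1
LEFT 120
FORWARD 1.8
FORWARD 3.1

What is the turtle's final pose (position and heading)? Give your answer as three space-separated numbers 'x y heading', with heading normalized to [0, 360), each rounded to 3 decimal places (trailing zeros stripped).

Executing turtle program step by step:
Start: pos=(0,0), heading=0, pen down
FD 8.9: (0,0) -> (8.9,0) [heading=0, draw]
LT 72: heading 0 -> 72
RT 108: heading 72 -> 324
RT 45: heading 324 -> 279
RT 144: heading 279 -> 135
LT 45: heading 135 -> 180
RT 60: heading 180 -> 120
FD 14.4: (8.9,0) -> (1.7,12.471) [heading=120, draw]
BK 14.8: (1.7,12.471) -> (9.1,-0.346) [heading=120, draw]
FD 5.8: (9.1,-0.346) -> (6.2,4.677) [heading=120, draw]
BK 7.1: (6.2,4.677) -> (9.75,-1.472) [heading=120, draw]
LT 120: heading 120 -> 240
FD 1.8: (9.75,-1.472) -> (8.85,-3.031) [heading=240, draw]
FD 3.1: (8.85,-3.031) -> (7.3,-5.716) [heading=240, draw]
Final: pos=(7.3,-5.716), heading=240, 7 segment(s) drawn

Answer: 7.3 -5.716 240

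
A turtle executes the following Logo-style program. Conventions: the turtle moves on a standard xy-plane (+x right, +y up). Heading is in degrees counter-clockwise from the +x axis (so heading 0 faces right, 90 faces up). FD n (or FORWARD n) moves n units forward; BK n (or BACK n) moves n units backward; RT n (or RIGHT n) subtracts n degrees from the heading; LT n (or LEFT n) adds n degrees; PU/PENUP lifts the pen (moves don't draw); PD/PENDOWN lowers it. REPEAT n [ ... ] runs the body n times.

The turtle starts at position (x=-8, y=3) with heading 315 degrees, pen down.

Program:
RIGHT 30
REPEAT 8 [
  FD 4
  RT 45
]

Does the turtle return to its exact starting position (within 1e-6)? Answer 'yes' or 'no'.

Answer: yes

Derivation:
Executing turtle program step by step:
Start: pos=(-8,3), heading=315, pen down
RT 30: heading 315 -> 285
REPEAT 8 [
  -- iteration 1/8 --
  FD 4: (-8,3) -> (-6.965,-0.864) [heading=285, draw]
  RT 45: heading 285 -> 240
  -- iteration 2/8 --
  FD 4: (-6.965,-0.864) -> (-8.965,-4.328) [heading=240, draw]
  RT 45: heading 240 -> 195
  -- iteration 3/8 --
  FD 4: (-8.965,-4.328) -> (-12.828,-5.363) [heading=195, draw]
  RT 45: heading 195 -> 150
  -- iteration 4/8 --
  FD 4: (-12.828,-5.363) -> (-16.293,-3.363) [heading=150, draw]
  RT 45: heading 150 -> 105
  -- iteration 5/8 --
  FD 4: (-16.293,-3.363) -> (-17.328,0.501) [heading=105, draw]
  RT 45: heading 105 -> 60
  -- iteration 6/8 --
  FD 4: (-17.328,0.501) -> (-15.328,3.965) [heading=60, draw]
  RT 45: heading 60 -> 15
  -- iteration 7/8 --
  FD 4: (-15.328,3.965) -> (-11.464,5) [heading=15, draw]
  RT 45: heading 15 -> 330
  -- iteration 8/8 --
  FD 4: (-11.464,5) -> (-8,3) [heading=330, draw]
  RT 45: heading 330 -> 285
]
Final: pos=(-8,3), heading=285, 8 segment(s) drawn

Start position: (-8, 3)
Final position: (-8, 3)
Distance = 0; < 1e-6 -> CLOSED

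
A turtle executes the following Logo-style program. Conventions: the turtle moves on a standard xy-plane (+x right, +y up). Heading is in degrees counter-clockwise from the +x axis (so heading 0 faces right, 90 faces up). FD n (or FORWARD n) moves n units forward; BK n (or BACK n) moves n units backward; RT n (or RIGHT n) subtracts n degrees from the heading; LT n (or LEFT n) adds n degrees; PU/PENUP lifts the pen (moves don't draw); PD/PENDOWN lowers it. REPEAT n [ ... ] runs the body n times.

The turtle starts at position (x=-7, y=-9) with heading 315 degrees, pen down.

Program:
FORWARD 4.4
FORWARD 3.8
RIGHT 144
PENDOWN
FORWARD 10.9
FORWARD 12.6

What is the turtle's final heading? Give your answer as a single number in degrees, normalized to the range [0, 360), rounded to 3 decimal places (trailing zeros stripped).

Answer: 171

Derivation:
Executing turtle program step by step:
Start: pos=(-7,-9), heading=315, pen down
FD 4.4: (-7,-9) -> (-3.889,-12.111) [heading=315, draw]
FD 3.8: (-3.889,-12.111) -> (-1.202,-14.798) [heading=315, draw]
RT 144: heading 315 -> 171
PD: pen down
FD 10.9: (-1.202,-14.798) -> (-11.968,-13.093) [heading=171, draw]
FD 12.6: (-11.968,-13.093) -> (-24.412,-11.122) [heading=171, draw]
Final: pos=(-24.412,-11.122), heading=171, 4 segment(s) drawn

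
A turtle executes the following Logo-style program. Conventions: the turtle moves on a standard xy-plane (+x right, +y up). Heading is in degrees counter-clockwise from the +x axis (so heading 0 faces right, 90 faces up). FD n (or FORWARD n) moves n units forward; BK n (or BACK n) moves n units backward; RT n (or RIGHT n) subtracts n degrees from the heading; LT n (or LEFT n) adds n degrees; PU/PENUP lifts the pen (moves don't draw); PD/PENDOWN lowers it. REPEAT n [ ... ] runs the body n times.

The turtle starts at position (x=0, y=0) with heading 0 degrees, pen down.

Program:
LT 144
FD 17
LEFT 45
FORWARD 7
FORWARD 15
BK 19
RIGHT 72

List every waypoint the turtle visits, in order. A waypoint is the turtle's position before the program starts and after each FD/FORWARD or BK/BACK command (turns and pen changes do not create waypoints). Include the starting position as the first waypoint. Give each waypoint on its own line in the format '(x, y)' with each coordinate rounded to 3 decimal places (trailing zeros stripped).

Executing turtle program step by step:
Start: pos=(0,0), heading=0, pen down
LT 144: heading 0 -> 144
FD 17: (0,0) -> (-13.753,9.992) [heading=144, draw]
LT 45: heading 144 -> 189
FD 7: (-13.753,9.992) -> (-20.667,8.897) [heading=189, draw]
FD 15: (-20.667,8.897) -> (-35.482,6.551) [heading=189, draw]
BK 19: (-35.482,6.551) -> (-16.716,9.523) [heading=189, draw]
RT 72: heading 189 -> 117
Final: pos=(-16.716,9.523), heading=117, 4 segment(s) drawn
Waypoints (5 total):
(0, 0)
(-13.753, 9.992)
(-20.667, 8.897)
(-35.482, 6.551)
(-16.716, 9.523)

Answer: (0, 0)
(-13.753, 9.992)
(-20.667, 8.897)
(-35.482, 6.551)
(-16.716, 9.523)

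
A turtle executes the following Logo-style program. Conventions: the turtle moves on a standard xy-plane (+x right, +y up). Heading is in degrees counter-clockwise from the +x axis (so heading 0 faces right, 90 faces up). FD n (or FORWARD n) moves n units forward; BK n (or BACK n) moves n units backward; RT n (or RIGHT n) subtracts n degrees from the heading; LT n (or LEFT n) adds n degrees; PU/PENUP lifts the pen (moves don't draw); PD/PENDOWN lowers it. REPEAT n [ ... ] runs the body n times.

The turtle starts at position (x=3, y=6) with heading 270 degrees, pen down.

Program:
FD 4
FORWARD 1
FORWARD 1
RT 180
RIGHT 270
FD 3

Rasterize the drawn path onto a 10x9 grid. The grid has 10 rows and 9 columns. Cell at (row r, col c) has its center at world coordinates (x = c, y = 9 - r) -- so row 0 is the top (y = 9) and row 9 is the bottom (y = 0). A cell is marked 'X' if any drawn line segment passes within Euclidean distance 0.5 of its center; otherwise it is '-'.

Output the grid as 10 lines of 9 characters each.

Answer: ---------
---------
---------
---X-----
---X-----
---X-----
---X-----
---X-----
---X-----
XXXX-----

Derivation:
Segment 0: (3,6) -> (3,2)
Segment 1: (3,2) -> (3,1)
Segment 2: (3,1) -> (3,0)
Segment 3: (3,0) -> (-0,-0)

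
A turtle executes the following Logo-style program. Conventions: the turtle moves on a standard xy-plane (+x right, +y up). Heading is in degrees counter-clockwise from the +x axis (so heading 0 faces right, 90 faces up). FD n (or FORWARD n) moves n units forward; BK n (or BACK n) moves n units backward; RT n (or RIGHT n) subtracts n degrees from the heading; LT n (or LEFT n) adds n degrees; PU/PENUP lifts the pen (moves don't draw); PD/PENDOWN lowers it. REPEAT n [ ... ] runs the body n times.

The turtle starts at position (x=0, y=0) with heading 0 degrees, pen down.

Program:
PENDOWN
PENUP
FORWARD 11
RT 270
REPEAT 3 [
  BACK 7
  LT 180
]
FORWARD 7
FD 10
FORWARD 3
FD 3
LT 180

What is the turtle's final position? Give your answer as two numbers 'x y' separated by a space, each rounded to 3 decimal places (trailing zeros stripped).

Executing turtle program step by step:
Start: pos=(0,0), heading=0, pen down
PD: pen down
PU: pen up
FD 11: (0,0) -> (11,0) [heading=0, move]
RT 270: heading 0 -> 90
REPEAT 3 [
  -- iteration 1/3 --
  BK 7: (11,0) -> (11,-7) [heading=90, move]
  LT 180: heading 90 -> 270
  -- iteration 2/3 --
  BK 7: (11,-7) -> (11,0) [heading=270, move]
  LT 180: heading 270 -> 90
  -- iteration 3/3 --
  BK 7: (11,0) -> (11,-7) [heading=90, move]
  LT 180: heading 90 -> 270
]
FD 7: (11,-7) -> (11,-14) [heading=270, move]
FD 10: (11,-14) -> (11,-24) [heading=270, move]
FD 3: (11,-24) -> (11,-27) [heading=270, move]
FD 3: (11,-27) -> (11,-30) [heading=270, move]
LT 180: heading 270 -> 90
Final: pos=(11,-30), heading=90, 0 segment(s) drawn

Answer: 11 -30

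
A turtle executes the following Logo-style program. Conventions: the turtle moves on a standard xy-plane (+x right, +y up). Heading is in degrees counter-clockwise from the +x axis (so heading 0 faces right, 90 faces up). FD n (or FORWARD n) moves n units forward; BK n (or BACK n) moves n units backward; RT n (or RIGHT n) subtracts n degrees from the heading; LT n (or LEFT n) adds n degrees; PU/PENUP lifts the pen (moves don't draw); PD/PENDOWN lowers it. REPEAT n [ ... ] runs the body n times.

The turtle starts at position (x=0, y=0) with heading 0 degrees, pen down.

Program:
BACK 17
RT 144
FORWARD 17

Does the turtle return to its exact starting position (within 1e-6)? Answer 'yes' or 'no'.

Executing turtle program step by step:
Start: pos=(0,0), heading=0, pen down
BK 17: (0,0) -> (-17,0) [heading=0, draw]
RT 144: heading 0 -> 216
FD 17: (-17,0) -> (-30.753,-9.992) [heading=216, draw]
Final: pos=(-30.753,-9.992), heading=216, 2 segment(s) drawn

Start position: (0, 0)
Final position: (-30.753, -9.992)
Distance = 32.336; >= 1e-6 -> NOT closed

Answer: no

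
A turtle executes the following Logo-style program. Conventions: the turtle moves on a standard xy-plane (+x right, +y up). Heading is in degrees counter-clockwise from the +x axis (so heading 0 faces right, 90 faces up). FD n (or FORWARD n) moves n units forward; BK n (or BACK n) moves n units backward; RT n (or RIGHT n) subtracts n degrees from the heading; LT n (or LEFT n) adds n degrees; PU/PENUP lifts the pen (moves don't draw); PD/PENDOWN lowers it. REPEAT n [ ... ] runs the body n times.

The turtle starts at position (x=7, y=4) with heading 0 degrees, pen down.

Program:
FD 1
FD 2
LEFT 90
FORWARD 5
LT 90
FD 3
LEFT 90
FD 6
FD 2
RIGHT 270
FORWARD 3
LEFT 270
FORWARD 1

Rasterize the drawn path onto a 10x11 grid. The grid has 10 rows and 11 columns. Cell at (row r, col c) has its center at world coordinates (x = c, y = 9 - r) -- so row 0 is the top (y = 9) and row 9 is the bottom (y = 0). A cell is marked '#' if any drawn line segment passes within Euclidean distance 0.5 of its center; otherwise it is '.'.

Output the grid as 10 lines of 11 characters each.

Segment 0: (7,4) -> (8,4)
Segment 1: (8,4) -> (10,4)
Segment 2: (10,4) -> (10,9)
Segment 3: (10,9) -> (7,9)
Segment 4: (7,9) -> (7,3)
Segment 5: (7,3) -> (7,1)
Segment 6: (7,1) -> (10,1)
Segment 7: (10,1) -> (10,0)

Answer: .......####
.......#..#
.......#..#
.......#..#
.......#..#
.......####
.......#...
.......#...
.......####
..........#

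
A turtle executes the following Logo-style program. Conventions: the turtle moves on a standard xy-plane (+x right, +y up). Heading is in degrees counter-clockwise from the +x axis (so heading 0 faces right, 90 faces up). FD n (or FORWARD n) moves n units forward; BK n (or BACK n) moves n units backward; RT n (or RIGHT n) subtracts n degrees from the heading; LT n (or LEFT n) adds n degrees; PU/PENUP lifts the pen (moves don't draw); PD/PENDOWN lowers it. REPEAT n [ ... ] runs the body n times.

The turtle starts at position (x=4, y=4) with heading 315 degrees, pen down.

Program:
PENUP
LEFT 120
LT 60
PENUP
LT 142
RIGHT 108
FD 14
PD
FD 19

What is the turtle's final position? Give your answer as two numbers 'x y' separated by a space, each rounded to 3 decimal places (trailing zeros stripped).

Executing turtle program step by step:
Start: pos=(4,4), heading=315, pen down
PU: pen up
LT 120: heading 315 -> 75
LT 60: heading 75 -> 135
PU: pen up
LT 142: heading 135 -> 277
RT 108: heading 277 -> 169
FD 14: (4,4) -> (-9.743,6.671) [heading=169, move]
PD: pen down
FD 19: (-9.743,6.671) -> (-28.394,10.297) [heading=169, draw]
Final: pos=(-28.394,10.297), heading=169, 1 segment(s) drawn

Answer: -28.394 10.297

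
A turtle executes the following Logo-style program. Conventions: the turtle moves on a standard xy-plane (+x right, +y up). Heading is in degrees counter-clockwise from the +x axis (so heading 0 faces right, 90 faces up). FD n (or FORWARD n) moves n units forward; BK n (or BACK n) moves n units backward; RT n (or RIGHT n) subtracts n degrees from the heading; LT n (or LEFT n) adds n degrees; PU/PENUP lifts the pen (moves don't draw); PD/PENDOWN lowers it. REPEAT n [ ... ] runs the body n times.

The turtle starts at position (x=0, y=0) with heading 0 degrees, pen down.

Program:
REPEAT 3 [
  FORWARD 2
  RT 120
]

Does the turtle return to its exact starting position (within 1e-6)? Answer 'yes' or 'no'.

Answer: yes

Derivation:
Executing turtle program step by step:
Start: pos=(0,0), heading=0, pen down
REPEAT 3 [
  -- iteration 1/3 --
  FD 2: (0,0) -> (2,0) [heading=0, draw]
  RT 120: heading 0 -> 240
  -- iteration 2/3 --
  FD 2: (2,0) -> (1,-1.732) [heading=240, draw]
  RT 120: heading 240 -> 120
  -- iteration 3/3 --
  FD 2: (1,-1.732) -> (0,0) [heading=120, draw]
  RT 120: heading 120 -> 0
]
Final: pos=(0,0), heading=0, 3 segment(s) drawn

Start position: (0, 0)
Final position: (0, 0)
Distance = 0; < 1e-6 -> CLOSED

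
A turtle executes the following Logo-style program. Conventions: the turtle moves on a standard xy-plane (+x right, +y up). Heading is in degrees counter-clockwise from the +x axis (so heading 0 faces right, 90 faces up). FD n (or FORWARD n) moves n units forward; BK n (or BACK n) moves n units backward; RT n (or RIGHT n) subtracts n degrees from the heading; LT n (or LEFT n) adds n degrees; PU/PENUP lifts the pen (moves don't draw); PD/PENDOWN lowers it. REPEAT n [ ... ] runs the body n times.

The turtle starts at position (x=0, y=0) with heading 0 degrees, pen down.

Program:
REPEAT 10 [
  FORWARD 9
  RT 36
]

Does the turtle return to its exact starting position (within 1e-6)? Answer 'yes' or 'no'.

Executing turtle program step by step:
Start: pos=(0,0), heading=0, pen down
REPEAT 10 [
  -- iteration 1/10 --
  FD 9: (0,0) -> (9,0) [heading=0, draw]
  RT 36: heading 0 -> 324
  -- iteration 2/10 --
  FD 9: (9,0) -> (16.281,-5.29) [heading=324, draw]
  RT 36: heading 324 -> 288
  -- iteration 3/10 --
  FD 9: (16.281,-5.29) -> (19.062,-13.85) [heading=288, draw]
  RT 36: heading 288 -> 252
  -- iteration 4/10 --
  FD 9: (19.062,-13.85) -> (16.281,-22.409) [heading=252, draw]
  RT 36: heading 252 -> 216
  -- iteration 5/10 --
  FD 9: (16.281,-22.409) -> (9,-27.699) [heading=216, draw]
  RT 36: heading 216 -> 180
  -- iteration 6/10 --
  FD 9: (9,-27.699) -> (0,-27.699) [heading=180, draw]
  RT 36: heading 180 -> 144
  -- iteration 7/10 --
  FD 9: (0,-27.699) -> (-7.281,-22.409) [heading=144, draw]
  RT 36: heading 144 -> 108
  -- iteration 8/10 --
  FD 9: (-7.281,-22.409) -> (-10.062,-13.85) [heading=108, draw]
  RT 36: heading 108 -> 72
  -- iteration 9/10 --
  FD 9: (-10.062,-13.85) -> (-7.281,-5.29) [heading=72, draw]
  RT 36: heading 72 -> 36
  -- iteration 10/10 --
  FD 9: (-7.281,-5.29) -> (0,0) [heading=36, draw]
  RT 36: heading 36 -> 0
]
Final: pos=(0,0), heading=0, 10 segment(s) drawn

Start position: (0, 0)
Final position: (0, 0)
Distance = 0; < 1e-6 -> CLOSED

Answer: yes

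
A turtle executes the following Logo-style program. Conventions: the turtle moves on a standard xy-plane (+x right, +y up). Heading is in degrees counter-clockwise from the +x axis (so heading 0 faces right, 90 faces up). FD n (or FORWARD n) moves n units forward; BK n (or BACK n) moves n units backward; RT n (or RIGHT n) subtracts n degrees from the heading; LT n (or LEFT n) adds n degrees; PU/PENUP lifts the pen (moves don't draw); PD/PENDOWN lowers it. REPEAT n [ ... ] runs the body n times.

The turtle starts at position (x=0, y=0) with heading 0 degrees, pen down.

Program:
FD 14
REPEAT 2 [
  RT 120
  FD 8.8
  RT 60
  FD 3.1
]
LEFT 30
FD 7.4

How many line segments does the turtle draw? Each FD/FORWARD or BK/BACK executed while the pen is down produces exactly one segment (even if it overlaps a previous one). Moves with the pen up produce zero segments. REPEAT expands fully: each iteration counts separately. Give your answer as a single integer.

Executing turtle program step by step:
Start: pos=(0,0), heading=0, pen down
FD 14: (0,0) -> (14,0) [heading=0, draw]
REPEAT 2 [
  -- iteration 1/2 --
  RT 120: heading 0 -> 240
  FD 8.8: (14,0) -> (9.6,-7.621) [heading=240, draw]
  RT 60: heading 240 -> 180
  FD 3.1: (9.6,-7.621) -> (6.5,-7.621) [heading=180, draw]
  -- iteration 2/2 --
  RT 120: heading 180 -> 60
  FD 8.8: (6.5,-7.621) -> (10.9,0) [heading=60, draw]
  RT 60: heading 60 -> 0
  FD 3.1: (10.9,0) -> (14,0) [heading=0, draw]
]
LT 30: heading 0 -> 30
FD 7.4: (14,0) -> (20.409,3.7) [heading=30, draw]
Final: pos=(20.409,3.7), heading=30, 6 segment(s) drawn
Segments drawn: 6

Answer: 6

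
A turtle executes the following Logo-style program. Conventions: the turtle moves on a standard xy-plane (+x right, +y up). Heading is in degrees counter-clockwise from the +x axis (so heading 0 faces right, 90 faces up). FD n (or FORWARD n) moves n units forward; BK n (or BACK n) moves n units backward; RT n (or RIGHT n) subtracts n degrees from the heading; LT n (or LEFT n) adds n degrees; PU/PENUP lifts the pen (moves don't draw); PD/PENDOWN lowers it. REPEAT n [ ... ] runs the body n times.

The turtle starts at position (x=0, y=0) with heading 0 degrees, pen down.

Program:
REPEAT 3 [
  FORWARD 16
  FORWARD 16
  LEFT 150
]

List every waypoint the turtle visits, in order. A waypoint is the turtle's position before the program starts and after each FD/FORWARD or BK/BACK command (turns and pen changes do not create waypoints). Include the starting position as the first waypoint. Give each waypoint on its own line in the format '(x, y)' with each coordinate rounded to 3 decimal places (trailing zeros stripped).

Answer: (0, 0)
(16, 0)
(32, 0)
(18.144, 8)
(4.287, 16)
(12.287, 2.144)
(20.287, -11.713)

Derivation:
Executing turtle program step by step:
Start: pos=(0,0), heading=0, pen down
REPEAT 3 [
  -- iteration 1/3 --
  FD 16: (0,0) -> (16,0) [heading=0, draw]
  FD 16: (16,0) -> (32,0) [heading=0, draw]
  LT 150: heading 0 -> 150
  -- iteration 2/3 --
  FD 16: (32,0) -> (18.144,8) [heading=150, draw]
  FD 16: (18.144,8) -> (4.287,16) [heading=150, draw]
  LT 150: heading 150 -> 300
  -- iteration 3/3 --
  FD 16: (4.287,16) -> (12.287,2.144) [heading=300, draw]
  FD 16: (12.287,2.144) -> (20.287,-11.713) [heading=300, draw]
  LT 150: heading 300 -> 90
]
Final: pos=(20.287,-11.713), heading=90, 6 segment(s) drawn
Waypoints (7 total):
(0, 0)
(16, 0)
(32, 0)
(18.144, 8)
(4.287, 16)
(12.287, 2.144)
(20.287, -11.713)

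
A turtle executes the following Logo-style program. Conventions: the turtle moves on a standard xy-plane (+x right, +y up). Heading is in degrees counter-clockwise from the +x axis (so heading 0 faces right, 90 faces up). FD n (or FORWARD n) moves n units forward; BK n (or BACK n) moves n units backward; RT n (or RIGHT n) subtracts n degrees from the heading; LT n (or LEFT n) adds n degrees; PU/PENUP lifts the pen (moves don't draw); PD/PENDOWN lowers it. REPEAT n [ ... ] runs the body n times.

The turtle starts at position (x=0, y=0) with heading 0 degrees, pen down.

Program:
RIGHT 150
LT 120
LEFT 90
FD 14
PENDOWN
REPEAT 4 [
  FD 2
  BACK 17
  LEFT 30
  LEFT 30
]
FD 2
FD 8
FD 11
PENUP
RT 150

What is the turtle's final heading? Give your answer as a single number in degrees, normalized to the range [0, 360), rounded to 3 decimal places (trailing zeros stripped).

Answer: 150

Derivation:
Executing turtle program step by step:
Start: pos=(0,0), heading=0, pen down
RT 150: heading 0 -> 210
LT 120: heading 210 -> 330
LT 90: heading 330 -> 60
FD 14: (0,0) -> (7,12.124) [heading=60, draw]
PD: pen down
REPEAT 4 [
  -- iteration 1/4 --
  FD 2: (7,12.124) -> (8,13.856) [heading=60, draw]
  BK 17: (8,13.856) -> (-0.5,-0.866) [heading=60, draw]
  LT 30: heading 60 -> 90
  LT 30: heading 90 -> 120
  -- iteration 2/4 --
  FD 2: (-0.5,-0.866) -> (-1.5,0.866) [heading=120, draw]
  BK 17: (-1.5,0.866) -> (7,-13.856) [heading=120, draw]
  LT 30: heading 120 -> 150
  LT 30: heading 150 -> 180
  -- iteration 3/4 --
  FD 2: (7,-13.856) -> (5,-13.856) [heading=180, draw]
  BK 17: (5,-13.856) -> (22,-13.856) [heading=180, draw]
  LT 30: heading 180 -> 210
  LT 30: heading 210 -> 240
  -- iteration 4/4 --
  FD 2: (22,-13.856) -> (21,-15.588) [heading=240, draw]
  BK 17: (21,-15.588) -> (29.5,-0.866) [heading=240, draw]
  LT 30: heading 240 -> 270
  LT 30: heading 270 -> 300
]
FD 2: (29.5,-0.866) -> (30.5,-2.598) [heading=300, draw]
FD 8: (30.5,-2.598) -> (34.5,-9.526) [heading=300, draw]
FD 11: (34.5,-9.526) -> (40,-19.053) [heading=300, draw]
PU: pen up
RT 150: heading 300 -> 150
Final: pos=(40,-19.053), heading=150, 12 segment(s) drawn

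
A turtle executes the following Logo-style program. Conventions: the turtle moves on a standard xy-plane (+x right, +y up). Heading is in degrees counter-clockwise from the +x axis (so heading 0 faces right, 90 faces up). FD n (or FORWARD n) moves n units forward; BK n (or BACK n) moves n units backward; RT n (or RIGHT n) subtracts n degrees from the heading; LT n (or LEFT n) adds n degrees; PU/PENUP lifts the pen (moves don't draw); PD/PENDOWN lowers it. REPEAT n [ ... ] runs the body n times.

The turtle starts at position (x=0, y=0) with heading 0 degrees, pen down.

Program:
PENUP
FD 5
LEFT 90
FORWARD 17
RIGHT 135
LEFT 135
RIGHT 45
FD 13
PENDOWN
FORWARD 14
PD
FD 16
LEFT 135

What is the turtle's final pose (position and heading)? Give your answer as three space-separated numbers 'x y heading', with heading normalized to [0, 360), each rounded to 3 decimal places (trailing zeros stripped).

Answer: 35.406 47.406 180

Derivation:
Executing turtle program step by step:
Start: pos=(0,0), heading=0, pen down
PU: pen up
FD 5: (0,0) -> (5,0) [heading=0, move]
LT 90: heading 0 -> 90
FD 17: (5,0) -> (5,17) [heading=90, move]
RT 135: heading 90 -> 315
LT 135: heading 315 -> 90
RT 45: heading 90 -> 45
FD 13: (5,17) -> (14.192,26.192) [heading=45, move]
PD: pen down
FD 14: (14.192,26.192) -> (24.092,36.092) [heading=45, draw]
PD: pen down
FD 16: (24.092,36.092) -> (35.406,47.406) [heading=45, draw]
LT 135: heading 45 -> 180
Final: pos=(35.406,47.406), heading=180, 2 segment(s) drawn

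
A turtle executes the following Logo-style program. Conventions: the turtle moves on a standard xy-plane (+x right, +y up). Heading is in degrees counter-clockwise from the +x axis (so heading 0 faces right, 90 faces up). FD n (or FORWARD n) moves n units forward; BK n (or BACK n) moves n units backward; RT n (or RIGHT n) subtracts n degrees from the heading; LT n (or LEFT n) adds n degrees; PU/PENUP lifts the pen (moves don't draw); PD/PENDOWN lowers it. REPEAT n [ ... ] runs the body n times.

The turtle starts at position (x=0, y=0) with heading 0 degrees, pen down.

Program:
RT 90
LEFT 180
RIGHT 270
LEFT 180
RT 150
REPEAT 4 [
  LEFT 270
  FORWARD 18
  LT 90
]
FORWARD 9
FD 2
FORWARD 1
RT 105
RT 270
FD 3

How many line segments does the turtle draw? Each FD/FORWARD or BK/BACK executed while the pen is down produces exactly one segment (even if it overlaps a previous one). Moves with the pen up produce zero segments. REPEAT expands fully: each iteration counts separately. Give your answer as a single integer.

Answer: 8

Derivation:
Executing turtle program step by step:
Start: pos=(0,0), heading=0, pen down
RT 90: heading 0 -> 270
LT 180: heading 270 -> 90
RT 270: heading 90 -> 180
LT 180: heading 180 -> 0
RT 150: heading 0 -> 210
REPEAT 4 [
  -- iteration 1/4 --
  LT 270: heading 210 -> 120
  FD 18: (0,0) -> (-9,15.588) [heading=120, draw]
  LT 90: heading 120 -> 210
  -- iteration 2/4 --
  LT 270: heading 210 -> 120
  FD 18: (-9,15.588) -> (-18,31.177) [heading=120, draw]
  LT 90: heading 120 -> 210
  -- iteration 3/4 --
  LT 270: heading 210 -> 120
  FD 18: (-18,31.177) -> (-27,46.765) [heading=120, draw]
  LT 90: heading 120 -> 210
  -- iteration 4/4 --
  LT 270: heading 210 -> 120
  FD 18: (-27,46.765) -> (-36,62.354) [heading=120, draw]
  LT 90: heading 120 -> 210
]
FD 9: (-36,62.354) -> (-43.794,57.854) [heading=210, draw]
FD 2: (-43.794,57.854) -> (-45.526,56.854) [heading=210, draw]
FD 1: (-45.526,56.854) -> (-46.392,56.354) [heading=210, draw]
RT 105: heading 210 -> 105
RT 270: heading 105 -> 195
FD 3: (-46.392,56.354) -> (-49.29,55.577) [heading=195, draw]
Final: pos=(-49.29,55.577), heading=195, 8 segment(s) drawn
Segments drawn: 8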